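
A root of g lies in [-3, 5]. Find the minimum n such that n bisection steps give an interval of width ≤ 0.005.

11

Width after n steps is 8/2^n. Need 2^n ≥ 8/0.005 = 1600.
2^10 = 1024 < 1600 ≤ 2^11 = 2048, so n = 11.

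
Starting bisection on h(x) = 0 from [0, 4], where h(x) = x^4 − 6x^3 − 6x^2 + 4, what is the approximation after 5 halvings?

h(2) = -52 < 0, so the root lies in [0, 2]
h(1) = -7 < 0, so the root lies in [0, 1]
h(0.5) = 1.8125 > 0, so the root lies in [0.5, 1]
h(0.75) = -1.5898 < 0, so the root lies in [0.5, 0.75]
h(0.625) = 0.344 > 0, so the root lies in [0.625, 0.75]

0.625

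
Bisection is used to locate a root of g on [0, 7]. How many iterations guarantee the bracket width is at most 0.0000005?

Width after n steps is 7/2^n. Need 2^n ≥ 7/0.0000005 = 14000000.
2^23 = 8388608 < 14000000 ≤ 2^24 = 16777216, so n = 24.

24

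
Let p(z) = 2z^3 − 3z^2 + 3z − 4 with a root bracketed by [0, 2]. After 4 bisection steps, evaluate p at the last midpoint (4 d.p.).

-0.3477

z = 1 gives p = -2, negative; keep [1, 2]
z = 1.5 gives p = 0.5, positive; keep [1, 1.5]
z = 1.25 gives p = -1.03125, negative; keep [1.25, 1.5]
z = 1.375 gives p = -0.3477, negative; keep [1.375, 1.5]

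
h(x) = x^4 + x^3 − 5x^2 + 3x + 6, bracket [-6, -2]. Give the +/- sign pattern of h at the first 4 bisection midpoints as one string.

midpoint -4: h = 106 > 0 → [-4, -2]
midpoint -3: h = 6 > 0 → [-3, -2]
midpoint -2.5: h = -9.3125 < 0 → [-3, -2.5]
midpoint -2.75: h = -3.668 < 0 → [-3, -2.75]

++--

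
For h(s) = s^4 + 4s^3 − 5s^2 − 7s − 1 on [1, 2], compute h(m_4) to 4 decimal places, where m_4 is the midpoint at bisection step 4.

0.2800

s = 1.5 gives h = -4.1875, negative; keep [1.5, 2]
s = 1.75 gives h = 2.253906, positive; keep [1.5, 1.75]
s = 1.625 gives h = -1.441162, negative; keep [1.625, 1.75]
s = 1.6875 gives h = 0.28, positive; keep [1.625, 1.6875]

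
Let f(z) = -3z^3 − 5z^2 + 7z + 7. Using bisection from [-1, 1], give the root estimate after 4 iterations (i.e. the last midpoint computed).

z = 0 gives f = 7, positive; keep [-1, 0]
z = -0.5 gives f = 2.625, positive; keep [-1, -0.5]
z = -0.75 gives f = 0.203125, positive; keep [-1, -0.75]
z = -0.875 gives f = -0.9434, negative; keep [-0.875, -0.75]

-0.875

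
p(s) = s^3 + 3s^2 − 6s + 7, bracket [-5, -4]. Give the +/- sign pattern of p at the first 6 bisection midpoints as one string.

m = -4.5, p(m) = 3.625 (+); new bracket [-5, -4.5]
m = -4.75, p(m) = -3.984375 (−); new bracket [-4.75, -4.5]
m = -4.625, p(m) = -0.009766 (−); new bracket [-4.625, -4.5]
m = -4.5625, p(m) = 1.8494 (+); new bracket [-4.625, -4.5625]
m = -4.59375, p(m) = 0.9303 (+); new bracket [-4.625, -4.59375]
m = -4.609375, p(m) = 0.4629 (+); new bracket [-4.625, -4.609375]

+--+++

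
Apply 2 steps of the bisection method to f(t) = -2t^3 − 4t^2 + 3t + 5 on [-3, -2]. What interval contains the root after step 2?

[-2.25, -2]

midpoint -2.5: f = 3.75 > 0 → [-2.5, -2]
midpoint -2.25: f = 0.78125 > 0 → [-2.25, -2]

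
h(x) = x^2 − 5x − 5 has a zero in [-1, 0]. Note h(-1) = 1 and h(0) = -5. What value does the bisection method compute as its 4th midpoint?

-0.8125

m = -0.5, h(m) = -2.25 (−); new bracket [-1, -0.5]
m = -0.75, h(m) = -0.6875 (−); new bracket [-1, -0.75]
m = -0.875, h(m) = 0.140625 (+); new bracket [-0.875, -0.75]
m = -0.8125, h(m) = -0.2773 (−); new bracket [-0.875, -0.8125]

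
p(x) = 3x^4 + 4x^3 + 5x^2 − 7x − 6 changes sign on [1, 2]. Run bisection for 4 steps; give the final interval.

[1, 1.0625]

p(1.5) = 23.4375 > 0, so the root lies in [1, 1.5]
p(1.25) = 8.199219 > 0, so the root lies in [1, 1.25]
p(1.125) = 2.953857 > 0, so the root lies in [1, 1.125]
p(1.0625) = 0.8282 > 0, so the root lies in [1, 1.0625]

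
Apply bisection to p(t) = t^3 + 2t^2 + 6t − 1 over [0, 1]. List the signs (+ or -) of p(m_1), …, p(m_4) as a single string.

m = 0.5, p(m) = 2.625 (+); new bracket [0, 0.5]
m = 0.25, p(m) = 0.640625 (+); new bracket [0, 0.25]
m = 0.125, p(m) = -0.216797 (−); new bracket [0.125, 0.25]
m = 0.1875, p(m) = 0.2019 (+); new bracket [0.125, 0.1875]

++-+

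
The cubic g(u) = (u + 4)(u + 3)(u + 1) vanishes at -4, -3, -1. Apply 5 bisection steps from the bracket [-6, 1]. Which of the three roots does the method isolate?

u = -2.5 gives g = -1.125, negative; keep [-2.5, 1]
u = -0.75 gives g = 1.828125, positive; keep [-2.5, -0.75]
u = -1.625 gives g = -2.041016, negative; keep [-1.625, -0.75]
u = -1.1875 gives g = -0.9558, negative; keep [-1.1875, -0.75]
u = -0.96875 gives g = 0.1924, positive; keep [-1.1875, -0.96875]

-1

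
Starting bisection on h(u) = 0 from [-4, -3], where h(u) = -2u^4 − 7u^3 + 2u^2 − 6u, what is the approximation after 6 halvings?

h(-3.5) = 45.5 > 0, so the root lies in [-4, -3.5]
h(-3.75) = 24.257812 > 0, so the root lies in [-4, -3.75]
h(-3.875) = 9.64209 > 0, so the root lies in [-4, -3.875]
h(-3.9375) = 1.217 > 0, so the root lies in [-4, -3.9375]
h(-3.96875) = -3.2903 < 0, so the root lies in [-3.96875, -3.9375]
h(-3.953125) = -1.0116 < 0, so the root lies in [-3.953125, -3.9375]

-3.953125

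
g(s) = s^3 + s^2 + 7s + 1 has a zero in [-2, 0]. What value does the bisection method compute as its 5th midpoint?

s = -1 gives g = -6, negative; keep [-1, 0]
s = -0.5 gives g = -2.375, negative; keep [-0.5, 0]
s = -0.25 gives g = -0.703125, negative; keep [-0.25, 0]
s = -0.125 gives g = 0.1387, positive; keep [-0.25, -0.125]
s = -0.1875 gives g = -0.2839, negative; keep [-0.1875, -0.125]

-0.1875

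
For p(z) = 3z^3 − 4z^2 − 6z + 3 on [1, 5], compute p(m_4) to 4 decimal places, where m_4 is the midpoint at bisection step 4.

3.4219

midpoint 3: p = 30 > 0 → [1, 3]
midpoint 2: p = -1 < 0 → [2, 3]
midpoint 2.5: p = 9.875 > 0 → [2, 2.5]
midpoint 2.25: p = 3.4219 > 0 → [2, 2.25]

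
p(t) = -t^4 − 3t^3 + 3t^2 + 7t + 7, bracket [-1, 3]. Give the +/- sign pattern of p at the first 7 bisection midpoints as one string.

+-++-+-

p(1) = 13 > 0, so the root lies in [1, 3]
p(2) = -7 < 0, so the root lies in [1, 2]
p(1.5) = 9.0625 > 0, so the root lies in [1.5, 2]
p(1.75) = 2.9805 > 0, so the root lies in [1.75, 2]
p(1.875) = -1.4631 < 0, so the root lies in [1.75, 1.875]
p(1.8125) = 0.8877 > 0, so the root lies in [1.8125, 1.875]
p(1.84375) = -0.2545 < 0, so the root lies in [1.8125, 1.84375]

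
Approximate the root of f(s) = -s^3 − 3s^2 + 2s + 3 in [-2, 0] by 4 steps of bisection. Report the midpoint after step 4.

f(-1) = -1 < 0, so the root lies in [-1, 0]
f(-0.5) = 1.375 > 0, so the root lies in [-1, -0.5]
f(-0.75) = 0.234375 > 0, so the root lies in [-1, -0.75]
f(-0.875) = -0.377 < 0, so the root lies in [-0.875, -0.75]

-0.875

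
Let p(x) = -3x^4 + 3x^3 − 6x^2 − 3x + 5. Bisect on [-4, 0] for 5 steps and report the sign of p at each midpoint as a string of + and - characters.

p(-2) = -85 < 0, so the root lies in [-2, 0]
p(-1) = -4 < 0, so the root lies in [-1, 0]
p(-0.5) = 4.4375 > 0, so the root lies in [-1, -0.5]
p(-0.75) = 1.6602 > 0, so the root lies in [-1, -0.75]
p(-0.875) = -0.7371 < 0, so the root lies in [-0.875, -0.75]

--++-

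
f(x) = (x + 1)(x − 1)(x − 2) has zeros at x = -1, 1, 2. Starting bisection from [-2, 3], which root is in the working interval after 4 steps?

m = 0.5, f(m) = 1.125 (+); new bracket [-2, 0.5]
m = -0.75, f(m) = 1.203125 (+); new bracket [-2, -0.75]
m = -1.375, f(m) = -3.005859 (−); new bracket [-1.375, -0.75]
m = -1.0625, f(m) = -0.3948 (−); new bracket [-1.0625, -0.75]

-1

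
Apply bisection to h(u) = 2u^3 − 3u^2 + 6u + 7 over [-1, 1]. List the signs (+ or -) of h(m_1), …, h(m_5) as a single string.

++-++

m = 0, h(m) = 7 (+); new bracket [-1, 0]
m = -0.5, h(m) = 3 (+); new bracket [-1, -0.5]
m = -0.75, h(m) = -0.03125 (−); new bracket [-0.75, -0.5]
m = -0.625, h(m) = 1.5898 (+); new bracket [-0.75, -0.625]
m = -0.6875, h(m) = 0.8071 (+); new bracket [-0.75, -0.6875]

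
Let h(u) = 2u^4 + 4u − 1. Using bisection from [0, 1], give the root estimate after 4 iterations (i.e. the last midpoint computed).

0.1875

u = 0.5 gives h = 1.125, positive; keep [0, 0.5]
u = 0.25 gives h = 0.007812, positive; keep [0, 0.25]
u = 0.125 gives h = -0.499512, negative; keep [0.125, 0.25]
u = 0.1875 gives h = -0.2475, negative; keep [0.1875, 0.25]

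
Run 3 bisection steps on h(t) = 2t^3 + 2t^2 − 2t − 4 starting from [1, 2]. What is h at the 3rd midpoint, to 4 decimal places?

-0.8711

midpoint 1.5: h = 4.25 > 0 → [1, 1.5]
midpoint 1.25: h = 0.53125 > 0 → [1, 1.25]
midpoint 1.125: h = -0.871094 < 0 → [1.125, 1.25]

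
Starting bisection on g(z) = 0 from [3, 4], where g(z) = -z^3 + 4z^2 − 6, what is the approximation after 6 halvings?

z = 3.5 gives g = 0.125, positive; keep [3.5, 4]
z = 3.75 gives g = -2.484375, negative; keep [3.5, 3.75]
z = 3.625 gives g = -1.072266, negative; keep [3.5, 3.625]
z = 3.5625 gives g = -0.4475, negative; keep [3.5, 3.5625]
z = 3.53125 gives g = -0.1548, negative; keep [3.5, 3.53125]
z = 3.515625 gives g = -0.0133, negative; keep [3.5, 3.515625]

3.515625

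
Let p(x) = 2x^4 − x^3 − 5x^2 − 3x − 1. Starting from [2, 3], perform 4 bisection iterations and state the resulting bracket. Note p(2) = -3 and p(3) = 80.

[2.0625, 2.125]

midpoint 2.5: p = 22.75 > 0 → [2, 2.5]
midpoint 2.25: p = 6.804688 > 0 → [2, 2.25]
midpoint 2.125: p = 1.23291 > 0 → [2, 2.125]
midpoint 2.0625: p = -1.0393 < 0 → [2.0625, 2.125]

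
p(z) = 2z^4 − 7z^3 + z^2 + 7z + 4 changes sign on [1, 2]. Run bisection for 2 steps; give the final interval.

[1.75, 2]

m = 1.5, p(m) = 3.25 (+); new bracket [1.5, 2]
m = 1.75, p(m) = 0.554688 (+); new bracket [1.75, 2]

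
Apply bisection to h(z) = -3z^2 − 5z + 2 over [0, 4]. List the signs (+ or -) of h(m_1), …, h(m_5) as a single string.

---+-

m = 2, h(m) = -20 (−); new bracket [0, 2]
m = 1, h(m) = -6 (−); new bracket [0, 1]
m = 0.5, h(m) = -1.25 (−); new bracket [0, 0.5]
m = 0.25, h(m) = 0.5625 (+); new bracket [0.25, 0.5]
m = 0.375, h(m) = -0.2969 (−); new bracket [0.25, 0.375]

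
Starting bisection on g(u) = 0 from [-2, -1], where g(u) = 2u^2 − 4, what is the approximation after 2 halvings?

-1.25

u = -1.5 gives g = 0.5, positive; keep [-1.5, -1]
u = -1.25 gives g = -0.875, negative; keep [-1.5, -1.25]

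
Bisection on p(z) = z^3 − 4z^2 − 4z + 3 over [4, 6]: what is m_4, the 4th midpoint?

4.625

z = 5 gives p = 8, positive; keep [4, 5]
z = 4.5 gives p = -4.875, negative; keep [4.5, 5]
z = 4.75 gives p = 0.921875, positive; keep [4.5, 4.75]
z = 4.625 gives p = -2.1309, negative; keep [4.625, 4.75]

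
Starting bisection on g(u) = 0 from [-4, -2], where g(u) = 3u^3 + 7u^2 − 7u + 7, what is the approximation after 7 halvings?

m = -3, g(m) = 10 (+); new bracket [-4, -3]
m = -3.5, g(m) = -11.375 (−); new bracket [-3.5, -3]
m = -3.25, g(m) = 0.703125 (+); new bracket [-3.5, -3.25]
m = -3.375, g(m) = -4.9707 (−); new bracket [-3.375, -3.25]
m = -3.3125, g(m) = -2.0447 (−); new bracket [-3.3125, -3.25]
m = -3.28125, g(m) = -0.6488 (−); new bracket [-3.28125, -3.25]
m = -3.265625, g(m) = 0.0326 (+); new bracket [-3.28125, -3.265625]

-3.265625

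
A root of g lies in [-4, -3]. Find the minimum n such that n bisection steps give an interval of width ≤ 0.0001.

Width after n steps is 1/2^n. Need 2^n ≥ 1/0.0001 = 10000.
2^13 = 8192 < 10000 ≤ 2^14 = 16384, so n = 14.

14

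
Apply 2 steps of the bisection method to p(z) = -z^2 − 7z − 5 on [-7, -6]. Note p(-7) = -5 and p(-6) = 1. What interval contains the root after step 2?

p(-6.5) = -1.75 < 0, so the root lies in [-6.5, -6]
p(-6.25) = -0.3125 < 0, so the root lies in [-6.25, -6]

[-6.25, -6]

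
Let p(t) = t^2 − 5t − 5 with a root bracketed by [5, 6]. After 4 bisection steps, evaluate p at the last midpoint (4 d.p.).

-0.2773

midpoint 5.5: p = -2.25 < 0 → [5.5, 6]
midpoint 5.75: p = -0.6875 < 0 → [5.75, 6]
midpoint 5.875: p = 0.140625 > 0 → [5.75, 5.875]
midpoint 5.8125: p = -0.2773 < 0 → [5.8125, 5.875]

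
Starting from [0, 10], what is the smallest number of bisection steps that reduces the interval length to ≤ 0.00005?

18

Width after n steps is 10/2^n. Need 2^n ≥ 10/0.00005 = 200000.
2^17 = 131072 < 200000 ≤ 2^18 = 262144, so n = 18.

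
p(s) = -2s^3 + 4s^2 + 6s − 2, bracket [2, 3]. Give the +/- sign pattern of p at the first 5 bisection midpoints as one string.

m = 2.5, p(m) = 6.75 (+); new bracket [2.5, 3]
m = 2.75, p(m) = 3.15625 (+); new bracket [2.75, 3]
m = 2.875, p(m) = 0.785156 (+); new bracket [2.875, 3]
m = 2.9375, p(m) = -0.5542 (−); new bracket [2.875, 2.9375]
m = 2.90625, p(m) = 0.1286 (+); new bracket [2.90625, 2.9375]

+++-+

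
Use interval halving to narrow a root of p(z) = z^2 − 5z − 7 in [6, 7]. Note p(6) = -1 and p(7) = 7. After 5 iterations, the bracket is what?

p(6.5) = 2.75 > 0, so the root lies in [6, 6.5]
p(6.25) = 0.8125 > 0, so the root lies in [6, 6.25]
p(6.125) = -0.109375 < 0, so the root lies in [6.125, 6.25]
p(6.1875) = 0.3477 > 0, so the root lies in [6.125, 6.1875]
p(6.15625) = 0.1182 > 0, so the root lies in [6.125, 6.15625]

[6.125, 6.15625]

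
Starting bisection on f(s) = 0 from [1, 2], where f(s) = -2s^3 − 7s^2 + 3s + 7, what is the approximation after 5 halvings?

1.03125

s = 1.5 gives f = -11, negative; keep [1, 1.5]
s = 1.25 gives f = -4.09375, negative; keep [1, 1.25]
s = 1.125 gives f = -1.332031, negative; keep [1, 1.125]
s = 1.0625 gives f = -0.1138, negative; keep [1, 1.0625]
s = 1.03125 gives f = 0.456, positive; keep [1.03125, 1.0625]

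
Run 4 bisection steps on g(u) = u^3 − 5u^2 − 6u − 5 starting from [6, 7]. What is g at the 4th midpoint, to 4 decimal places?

-2.3240

u = 6.5 gives g = 19.375, positive; keep [6, 6.5]
u = 6.25 gives g = 6.328125, positive; keep [6, 6.25]
u = 6.125 gives g = 0.455078, positive; keep [6, 6.125]
u = 6.0625 gives g = -2.324, negative; keep [6.0625, 6.125]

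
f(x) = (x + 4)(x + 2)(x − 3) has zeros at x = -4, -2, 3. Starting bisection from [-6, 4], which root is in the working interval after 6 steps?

3

m = -1, f(m) = -12 (−); new bracket [-1, 4]
m = 1.5, f(m) = -28.875 (−); new bracket [1.5, 4]
m = 2.75, f(m) = -8.015625 (−); new bracket [2.75, 4]
m = 3.375, f(m) = 14.8652 (+); new bracket [2.75, 3.375]
m = 3.0625, f(m) = 2.2346 (+); new bracket [2.75, 3.0625]
m = 2.90625, f(m) = -3.1766 (−); new bracket [2.90625, 3.0625]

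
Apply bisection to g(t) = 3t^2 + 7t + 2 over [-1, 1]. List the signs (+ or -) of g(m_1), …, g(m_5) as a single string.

+-+-+

m = 0, g(m) = 2 (+); new bracket [-1, 0]
m = -0.5, g(m) = -0.75 (−); new bracket [-0.5, 0]
m = -0.25, g(m) = 0.4375 (+); new bracket [-0.5, -0.25]
m = -0.375, g(m) = -0.2031 (−); new bracket [-0.375, -0.25]
m = -0.3125, g(m) = 0.1055 (+); new bracket [-0.375, -0.3125]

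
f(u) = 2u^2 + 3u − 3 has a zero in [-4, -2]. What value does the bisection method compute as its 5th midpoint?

u = -3 gives f = 6, positive; keep [-3, -2]
u = -2.5 gives f = 2, positive; keep [-2.5, -2]
u = -2.25 gives f = 0.375, positive; keep [-2.25, -2]
u = -2.125 gives f = -0.3438, negative; keep [-2.25, -2.125]
u = -2.1875 gives f = 0.0078, positive; keep [-2.1875, -2.125]

-2.1875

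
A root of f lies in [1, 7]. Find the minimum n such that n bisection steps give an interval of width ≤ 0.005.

11

Width after n steps is 6/2^n. Need 2^n ≥ 6/0.005 = 1200.
2^10 = 1024 < 1200 ≤ 2^11 = 2048, so n = 11.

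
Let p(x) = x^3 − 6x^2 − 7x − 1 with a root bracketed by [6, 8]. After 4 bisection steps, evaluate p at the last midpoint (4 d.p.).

x = 7 gives p = -1, negative; keep [7, 8]
x = 7.5 gives p = 30.875, positive; keep [7, 7.5]
x = 7.25 gives p = 13.953125, positive; keep [7, 7.25]
x = 7.125 gives p = 6.2363, positive; keep [7, 7.125]

6.2363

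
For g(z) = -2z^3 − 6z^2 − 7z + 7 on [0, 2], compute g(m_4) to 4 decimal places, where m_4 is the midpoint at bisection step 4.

-0.2070

midpoint 1: g = -8 < 0 → [0, 1]
midpoint 0.5: g = 1.75 > 0 → [0.5, 1]
midpoint 0.75: g = -2.46875 < 0 → [0.5, 0.75]
midpoint 0.625: g = -0.207 < 0 → [0.5, 0.625]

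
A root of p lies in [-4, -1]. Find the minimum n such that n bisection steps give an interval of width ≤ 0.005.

10

Width after n steps is 3/2^n. Need 2^n ≥ 3/0.005 = 600.
2^9 = 512 < 600 ≤ 2^10 = 1024, so n = 10.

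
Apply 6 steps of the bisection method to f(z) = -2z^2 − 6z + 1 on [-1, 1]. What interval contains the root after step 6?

f(0) = 1 > 0, so the root lies in [0, 1]
f(0.5) = -2.5 < 0, so the root lies in [0, 0.5]
f(0.25) = -0.625 < 0, so the root lies in [0, 0.25]
f(0.125) = 0.2188 > 0, so the root lies in [0.125, 0.25]
f(0.1875) = -0.1953 < 0, so the root lies in [0.125, 0.1875]
f(0.15625) = 0.0137 > 0, so the root lies in [0.15625, 0.1875]

[0.15625, 0.1875]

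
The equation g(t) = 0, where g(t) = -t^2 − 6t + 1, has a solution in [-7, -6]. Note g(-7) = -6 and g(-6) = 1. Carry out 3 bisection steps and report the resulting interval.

m = -6.5, g(m) = -2.25 (−); new bracket [-6.5, -6]
m = -6.25, g(m) = -0.5625 (−); new bracket [-6.25, -6]
m = -6.125, g(m) = 0.234375 (+); new bracket [-6.25, -6.125]

[-6.25, -6.125]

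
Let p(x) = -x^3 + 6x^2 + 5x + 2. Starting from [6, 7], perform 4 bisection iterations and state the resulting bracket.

m = 6.5, p(m) = 13.375 (+); new bracket [6.5, 7]
m = 6.75, p(m) = 1.578125 (+); new bracket [6.75, 7]
m = 6.875, p(m) = -4.982422 (−); new bracket [6.75, 6.875]
m = 6.8125, p(m) = -1.6458 (−); new bracket [6.75, 6.8125]

[6.75, 6.8125]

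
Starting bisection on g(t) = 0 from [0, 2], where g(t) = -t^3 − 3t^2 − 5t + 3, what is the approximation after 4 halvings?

0.375

g(1) = -6 < 0, so the root lies in [0, 1]
g(0.5) = -0.375 < 0, so the root lies in [0, 0.5]
g(0.25) = 1.546875 > 0, so the root lies in [0.25, 0.5]
g(0.375) = 0.6504 > 0, so the root lies in [0.375, 0.5]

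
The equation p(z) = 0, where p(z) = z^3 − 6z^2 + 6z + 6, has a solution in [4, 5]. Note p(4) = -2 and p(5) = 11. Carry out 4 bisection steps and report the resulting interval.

midpoint 4.5: p = 2.625 > 0 → [4, 4.5]
midpoint 4.25: p = -0.109375 < 0 → [4.25, 4.5]
midpoint 4.375: p = 1.146484 > 0 → [4.25, 4.375]
midpoint 4.3125: p = 0.4915 > 0 → [4.25, 4.3125]

[4.25, 4.3125]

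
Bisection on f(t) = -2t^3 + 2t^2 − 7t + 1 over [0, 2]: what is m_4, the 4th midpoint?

midpoint 1: f = -6 < 0 → [0, 1]
midpoint 0.5: f = -2.25 < 0 → [0, 0.5]
midpoint 0.25: f = -0.65625 < 0 → [0, 0.25]
midpoint 0.125: f = 0.1523 > 0 → [0.125, 0.25]

0.125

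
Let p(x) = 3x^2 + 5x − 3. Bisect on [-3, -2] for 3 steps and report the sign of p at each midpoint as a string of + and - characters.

midpoint -2.5: p = 3.25 > 0 → [-2.5, -2]
midpoint -2.25: p = 0.9375 > 0 → [-2.25, -2]
midpoint -2.125: p = -0.078125 < 0 → [-2.25, -2.125]

++-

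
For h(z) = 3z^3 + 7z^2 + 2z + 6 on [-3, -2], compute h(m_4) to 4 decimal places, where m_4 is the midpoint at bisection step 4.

-0.7317

m = -2.5, h(m) = -2.125 (−); new bracket [-2.5, -2]
m = -2.25, h(m) = 2.765625 (+); new bracket [-2.5, -2.25]
m = -2.375, h(m) = 0.544922 (+); new bracket [-2.5, -2.375]
m = -2.4375, h(m) = -0.7317 (−); new bracket [-2.4375, -2.375]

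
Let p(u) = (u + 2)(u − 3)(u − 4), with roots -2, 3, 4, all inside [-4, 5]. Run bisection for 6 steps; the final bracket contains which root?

p(0.5) = 21.875 > 0, so the root lies in [-4, 0.5]
p(-1.75) = 6.828125 > 0, so the root lies in [-4, -1.75]
p(-2.875) = -35.341797 < 0, so the root lies in [-2.875, -1.75]
p(-2.3125) = -10.4797 < 0, so the root lies in [-2.3125, -1.75]
p(-2.03125) = -0.9483 < 0, so the root lies in [-2.03125, -1.75]
p(-1.890625) = 3.151 > 0, so the root lies in [-2.03125, -1.890625]

-2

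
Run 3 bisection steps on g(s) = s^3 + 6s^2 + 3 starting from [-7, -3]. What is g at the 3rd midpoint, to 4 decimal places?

m = -5, g(m) = 28 (+); new bracket [-7, -5]
m = -6, g(m) = 3 (+); new bracket [-7, -6]
m = -6.5, g(m) = -18.125 (−); new bracket [-6.5, -6]

-18.1250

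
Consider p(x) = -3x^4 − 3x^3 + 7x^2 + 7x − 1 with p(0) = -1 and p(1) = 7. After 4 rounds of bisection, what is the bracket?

[0.125, 0.1875]

x = 0.5 gives p = 3.6875, positive; keep [0, 0.5]
x = 0.25 gives p = 1.128906, positive; keep [0, 0.25]
x = 0.125 gives p = -0.022217, negative; keep [0.125, 0.25]
x = 0.1875 gives p = 0.5351, positive; keep [0.125, 0.1875]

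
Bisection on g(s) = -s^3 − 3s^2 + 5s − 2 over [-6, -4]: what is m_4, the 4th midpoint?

s = -5 gives g = 23, positive; keep [-5, -4]
s = -4.5 gives g = 5.875, positive; keep [-4.5, -4]
s = -4.25 gives g = -0.671875, negative; keep [-4.5, -4.25]
s = -4.375 gives g = 2.4434, positive; keep [-4.375, -4.25]

-4.375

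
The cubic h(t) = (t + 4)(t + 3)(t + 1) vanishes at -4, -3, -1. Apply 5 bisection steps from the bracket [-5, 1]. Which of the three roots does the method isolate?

-1

h(-2) = -2 < 0, so the root lies in [-2, 1]
h(-0.5) = 4.375 > 0, so the root lies in [-2, -0.5]
h(-1.25) = -1.203125 < 0, so the root lies in [-1.25, -0.5]
h(-0.875) = 0.8301 > 0, so the root lies in [-1.25, -0.875]
h(-1.0625) = -0.3557 < 0, so the root lies in [-1.0625, -0.875]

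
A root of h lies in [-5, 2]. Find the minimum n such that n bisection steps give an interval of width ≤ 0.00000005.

28

Width after n steps is 7/2^n. Need 2^n ≥ 7/0.00000005 = 140000000.
2^27 = 134217728 < 140000000 ≤ 2^28 = 268435456, so n = 28.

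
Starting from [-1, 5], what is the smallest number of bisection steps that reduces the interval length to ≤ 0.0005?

14

Width after n steps is 6/2^n. Need 2^n ≥ 6/0.0005 = 12000.
2^13 = 8192 < 12000 ≤ 2^14 = 16384, so n = 14.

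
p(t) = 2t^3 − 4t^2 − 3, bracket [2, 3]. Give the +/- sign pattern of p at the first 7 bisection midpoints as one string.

+-++-++

midpoint 2.5: p = 3.25 > 0 → [2, 2.5]
midpoint 2.25: p = -0.46875 < 0 → [2.25, 2.5]
midpoint 2.375: p = 1.230469 > 0 → [2.25, 2.375]
midpoint 2.3125: p = 0.3423 > 0 → [2.25, 2.3125]
midpoint 2.28125: p = -0.0727 < 0 → [2.28125, 2.3125]
midpoint 2.296875: p = 0.1324 > 0 → [2.28125, 2.296875]
midpoint 2.2890625: p = 0.0293 > 0 → [2.28125, 2.2890625]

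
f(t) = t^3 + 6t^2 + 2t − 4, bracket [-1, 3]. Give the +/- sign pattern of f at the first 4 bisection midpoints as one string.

+--+

f(1) = 5 > 0, so the root lies in [-1, 1]
f(0) = -4 < 0, so the root lies in [0, 1]
f(0.5) = -1.375 < 0, so the root lies in [0.5, 1]
f(0.75) = 1.2969 > 0, so the root lies in [0.5, 0.75]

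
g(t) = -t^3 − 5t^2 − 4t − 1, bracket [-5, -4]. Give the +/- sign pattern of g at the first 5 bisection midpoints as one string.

+++-+

midpoint -4.5: g = 6.875 > 0 → [-4.5, -4]
midpoint -4.25: g = 2.453125 > 0 → [-4.25, -4]
midpoint -4.125: g = 0.611328 > 0 → [-4.125, -4]
midpoint -4.0625: g = -0.2224 < 0 → [-4.125, -4.0625]
midpoint -4.09375: g = 0.1873 > 0 → [-4.09375, -4.0625]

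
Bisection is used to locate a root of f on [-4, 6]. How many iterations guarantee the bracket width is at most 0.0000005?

25

Width after n steps is 10/2^n. Need 2^n ≥ 10/0.0000005 = 20000000.
2^24 = 16777216 < 20000000 ≤ 2^25 = 33554432, so n = 25.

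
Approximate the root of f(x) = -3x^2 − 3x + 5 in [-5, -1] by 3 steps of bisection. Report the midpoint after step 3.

-1.5

x = -3 gives f = -13, negative; keep [-3, -1]
x = -2 gives f = -1, negative; keep [-2, -1]
x = -1.5 gives f = 2.75, positive; keep [-2, -1.5]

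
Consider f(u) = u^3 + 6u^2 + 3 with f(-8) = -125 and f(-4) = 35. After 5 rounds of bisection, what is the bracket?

midpoint -6: f = 3 > 0 → [-8, -6]
midpoint -7: f = -46 < 0 → [-7, -6]
midpoint -6.5: f = -18.125 < 0 → [-6.5, -6]
midpoint -6.25: f = -6.7656 < 0 → [-6.25, -6]
midpoint -6.125: f = -1.6895 < 0 → [-6.125, -6]

[-6.125, -6]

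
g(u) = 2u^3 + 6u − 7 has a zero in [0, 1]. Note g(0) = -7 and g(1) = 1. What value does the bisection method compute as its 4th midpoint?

0.9375

m = 0.5, g(m) = -3.75 (−); new bracket [0.5, 1]
m = 0.75, g(m) = -1.65625 (−); new bracket [0.75, 1]
m = 0.875, g(m) = -0.410156 (−); new bracket [0.875, 1]
m = 0.9375, g(m) = 0.2729 (+); new bracket [0.875, 0.9375]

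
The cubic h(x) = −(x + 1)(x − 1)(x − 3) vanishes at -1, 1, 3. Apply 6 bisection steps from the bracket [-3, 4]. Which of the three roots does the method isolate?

-1

m = 0.5, h(m) = -1.875 (−); new bracket [-3, 0.5]
m = -1.25, h(m) = 2.390625 (+); new bracket [-1.25, 0.5]
m = -0.375, h(m) = -2.900391 (−); new bracket [-1.25, -0.375]
m = -0.8125, h(m) = -1.2957 (−); new bracket [-1.25, -0.8125]
m = -1.03125, h(m) = 0.2559 (+); new bracket [-1.03125, -0.8125]
m = -0.921875, h(m) = -0.5889 (−); new bracket [-1.03125, -0.921875]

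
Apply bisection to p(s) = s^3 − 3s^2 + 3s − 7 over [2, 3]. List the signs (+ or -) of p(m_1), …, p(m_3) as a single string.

--+

m = 2.5, p(m) = -2.625 (−); new bracket [2.5, 3]
m = 2.75, p(m) = -0.640625 (−); new bracket [2.75, 3]
m = 2.875, p(m) = 0.591797 (+); new bracket [2.75, 2.875]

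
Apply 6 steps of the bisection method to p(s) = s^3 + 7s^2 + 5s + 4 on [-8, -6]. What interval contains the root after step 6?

midpoint -7: p = -31 < 0 → [-7, -6]
midpoint -6.5: p = -7.375 < 0 → [-6.5, -6]
midpoint -6.25: p = 2.046875 > 0 → [-6.5, -6.25]
midpoint -6.375: p = -2.4746 < 0 → [-6.375, -6.25]
midpoint -6.3125: p = -0.1672 < 0 → [-6.3125, -6.25]
midpoint -6.28125: p = 0.9514 > 0 → [-6.3125, -6.28125]

[-6.3125, -6.28125]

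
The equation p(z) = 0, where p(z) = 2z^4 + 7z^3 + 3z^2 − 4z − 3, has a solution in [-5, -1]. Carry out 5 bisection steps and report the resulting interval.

[-2.875, -2.75]

midpoint -3: p = 9 > 0 → [-3, -1]
midpoint -2: p = -7 < 0 → [-3, -2]
midpoint -2.5: p = -5.5 < 0 → [-3, -2.5]
midpoint -2.75: p = -0.5078 < 0 → [-3, -2.75]
midpoint -2.875: p = 3.5923 > 0 → [-2.875, -2.75]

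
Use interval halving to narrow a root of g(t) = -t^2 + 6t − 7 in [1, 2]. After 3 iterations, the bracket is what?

[1.5, 1.625]

g(1.5) = -0.25 < 0, so the root lies in [1.5, 2]
g(1.75) = 0.4375 > 0, so the root lies in [1.5, 1.75]
g(1.625) = 0.109375 > 0, so the root lies in [1.5, 1.625]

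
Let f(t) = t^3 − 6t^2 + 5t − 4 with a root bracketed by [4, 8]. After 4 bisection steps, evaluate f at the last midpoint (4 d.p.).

midpoint 6: f = 26 > 0 → [4, 6]
midpoint 5: f = -4 < 0 → [5, 6]
midpoint 5.5: f = 8.375 > 0 → [5, 5.5]
midpoint 5.25: f = 1.5781 > 0 → [5, 5.25]

1.5781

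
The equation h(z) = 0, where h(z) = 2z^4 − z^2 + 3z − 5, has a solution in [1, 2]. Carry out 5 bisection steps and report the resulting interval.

midpoint 1.5: h = 7.375 > 0 → [1, 1.5]
midpoint 1.25: h = 2.070312 > 0 → [1, 1.25]
midpoint 1.125: h = 0.312988 > 0 → [1, 1.125]
midpoint 1.0625: h = -0.3925 < 0 → [1.0625, 1.125]
midpoint 1.09375: h = -0.0528 < 0 → [1.09375, 1.125]

[1.09375, 1.125]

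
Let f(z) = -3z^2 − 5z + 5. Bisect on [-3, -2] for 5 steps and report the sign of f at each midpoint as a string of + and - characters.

-+-++

m = -2.5, f(m) = -1.25 (−); new bracket [-2.5, -2]
m = -2.25, f(m) = 1.0625 (+); new bracket [-2.5, -2.25]
m = -2.375, f(m) = -0.046875 (−); new bracket [-2.375, -2.25]
m = -2.3125, f(m) = 0.5195 (+); new bracket [-2.375, -2.3125]
m = -2.34375, f(m) = 0.2393 (+); new bracket [-2.375, -2.34375]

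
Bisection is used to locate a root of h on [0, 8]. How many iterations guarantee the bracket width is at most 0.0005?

14

Width after n steps is 8/2^n. Need 2^n ≥ 8/0.0005 = 16000.
2^13 = 8192 < 16000 ≤ 2^14 = 16384, so n = 14.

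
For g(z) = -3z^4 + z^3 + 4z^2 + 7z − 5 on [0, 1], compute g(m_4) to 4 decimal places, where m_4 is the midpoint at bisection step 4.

0.0808

g(0.5) = -0.5625 < 0, so the root lies in [0.5, 1]
g(0.75) = 1.972656 > 0, so the root lies in [0.5, 0.75]
g(0.625) = 0.723877 > 0, so the root lies in [0.5, 0.625]
g(0.5625) = 0.0808 > 0, so the root lies in [0.5, 0.5625]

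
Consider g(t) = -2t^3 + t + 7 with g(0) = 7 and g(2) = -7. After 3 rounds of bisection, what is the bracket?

t = 1 gives g = 6, positive; keep [1, 2]
t = 1.5 gives g = 1.75, positive; keep [1.5, 2]
t = 1.75 gives g = -1.96875, negative; keep [1.5, 1.75]

[1.5, 1.75]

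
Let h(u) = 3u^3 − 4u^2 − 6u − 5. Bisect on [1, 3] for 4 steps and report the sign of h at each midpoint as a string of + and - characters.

h(2) = -9 < 0, so the root lies in [2, 3]
h(2.5) = 1.875 > 0, so the root lies in [2, 2.5]
h(2.25) = -4.578125 < 0, so the root lies in [2.25, 2.5]
h(2.375) = -1.623 < 0, so the root lies in [2.375, 2.5]

-+--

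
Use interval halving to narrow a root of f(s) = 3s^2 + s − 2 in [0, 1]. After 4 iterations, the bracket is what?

[0.625, 0.6875]

midpoint 0.5: f = -0.75 < 0 → [0.5, 1]
midpoint 0.75: f = 0.4375 > 0 → [0.5, 0.75]
midpoint 0.625: f = -0.203125 < 0 → [0.625, 0.75]
midpoint 0.6875: f = 0.1055 > 0 → [0.625, 0.6875]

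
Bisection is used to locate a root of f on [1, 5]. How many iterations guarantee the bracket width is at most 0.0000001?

Width after n steps is 4/2^n. Need 2^n ≥ 4/0.0000001 = 40000000.
2^25 = 33554432 < 40000000 ≤ 2^26 = 67108864, so n = 26.

26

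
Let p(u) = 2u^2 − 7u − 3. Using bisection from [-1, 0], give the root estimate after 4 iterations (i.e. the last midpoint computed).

-0.4375

m = -0.5, p(m) = 1 (+); new bracket [-0.5, 0]
m = -0.25, p(m) = -1.125 (−); new bracket [-0.5, -0.25]
m = -0.375, p(m) = -0.09375 (−); new bracket [-0.5, -0.375]
m = -0.4375, p(m) = 0.4453 (+); new bracket [-0.4375, -0.375]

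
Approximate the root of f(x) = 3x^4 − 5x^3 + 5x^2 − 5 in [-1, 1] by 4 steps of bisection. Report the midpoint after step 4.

x = 0 gives f = -5, negative; keep [-1, 0]
x = -0.5 gives f = -2.9375, negative; keep [-1, -0.5]
x = -0.75 gives f = 0.871094, positive; keep [-0.75, -0.5]
x = -0.625 gives f = -1.3684, negative; keep [-0.75, -0.625]

-0.625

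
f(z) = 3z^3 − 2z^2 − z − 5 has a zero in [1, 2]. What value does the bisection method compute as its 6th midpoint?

1.578125

f(1.5) = -0.875 < 0, so the root lies in [1.5, 2]
f(1.75) = 3.203125 > 0, so the root lies in [1.5, 1.75]
f(1.625) = 0.966797 > 0, so the root lies in [1.5, 1.625]
f(1.5625) = -0.0012 < 0, so the root lies in [1.5625, 1.625]
f(1.59375) = 0.4707 > 0, so the root lies in [1.5625, 1.59375]
f(1.578125) = 0.2318 > 0, so the root lies in [1.5625, 1.578125]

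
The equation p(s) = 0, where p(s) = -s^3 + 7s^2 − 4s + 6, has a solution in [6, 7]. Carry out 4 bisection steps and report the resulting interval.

m = 6.5, p(m) = 1.125 (+); new bracket [6.5, 7]
m = 6.75, p(m) = -9.609375 (−); new bracket [6.5, 6.75]
m = 6.625, p(m) = -4.041016 (−); new bracket [6.5, 6.625]
m = 6.5625, p(m) = -1.4084 (−); new bracket [6.5, 6.5625]

[6.5, 6.5625]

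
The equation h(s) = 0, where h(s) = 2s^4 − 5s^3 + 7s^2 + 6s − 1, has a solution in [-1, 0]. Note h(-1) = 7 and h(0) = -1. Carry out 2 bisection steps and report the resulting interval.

[-0.75, -0.5]

m = -0.5, h(m) = -1.5 (−); new bracket [-1, -0.5]
m = -0.75, h(m) = 1.179688 (+); new bracket [-0.75, -0.5]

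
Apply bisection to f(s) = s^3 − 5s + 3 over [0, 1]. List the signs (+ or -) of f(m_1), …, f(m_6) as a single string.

m = 0.5, f(m) = 0.625 (+); new bracket [0.5, 1]
m = 0.75, f(m) = -0.328125 (−); new bracket [0.5, 0.75]
m = 0.625, f(m) = 0.119141 (+); new bracket [0.625, 0.75]
m = 0.6875, f(m) = -0.1125 (−); new bracket [0.625, 0.6875]
m = 0.65625, f(m) = 0.0014 (+); new bracket [0.65625, 0.6875]
m = 0.671875, f(m) = -0.0561 (−); new bracket [0.65625, 0.671875]

+-+-+-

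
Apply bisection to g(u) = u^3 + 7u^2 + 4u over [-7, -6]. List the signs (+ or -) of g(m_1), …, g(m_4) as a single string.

m = -6.5, g(m) = -4.875 (−); new bracket [-6.5, -6]
m = -6.25, g(m) = 4.296875 (+); new bracket [-6.5, -6.25]
m = -6.375, g(m) = -0.099609 (−); new bracket [-6.375, -6.25]
m = -6.3125, g(m) = 2.1453 (+); new bracket [-6.375, -6.3125]

-+-+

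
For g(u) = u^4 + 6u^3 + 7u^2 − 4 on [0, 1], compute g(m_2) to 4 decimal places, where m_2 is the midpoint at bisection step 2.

2.7852

g(0.5) = -1.4375 < 0, so the root lies in [0.5, 1]
g(0.75) = 2.785156 > 0, so the root lies in [0.5, 0.75]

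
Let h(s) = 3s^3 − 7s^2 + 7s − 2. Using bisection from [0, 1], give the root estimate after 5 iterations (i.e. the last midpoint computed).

h(0.5) = 0.125 > 0, so the root lies in [0, 0.5]
h(0.25) = -0.640625 < 0, so the root lies in [0.25, 0.5]
h(0.375) = -0.201172 < 0, so the root lies in [0.375, 0.5]
h(0.4375) = -0.0261 < 0, so the root lies in [0.4375, 0.5]
h(0.46875) = 0.0522 > 0, so the root lies in [0.4375, 0.46875]

0.46875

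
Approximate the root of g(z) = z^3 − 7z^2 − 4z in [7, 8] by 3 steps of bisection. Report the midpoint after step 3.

7.625

g(7.5) = -1.875 < 0, so the root lies in [7.5, 8]
g(7.75) = 14.046875 > 0, so the root lies in [7.5, 7.75]
g(7.625) = 5.837891 > 0, so the root lies in [7.5, 7.625]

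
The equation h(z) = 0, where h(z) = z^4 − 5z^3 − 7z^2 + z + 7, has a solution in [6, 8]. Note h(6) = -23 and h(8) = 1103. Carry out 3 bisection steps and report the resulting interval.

[6, 6.25]

midpoint 7: h = 357 > 0 → [6, 7]
midpoint 6.5: h = 129.6875 > 0 → [6, 6.5]
midpoint 6.25: h = 44.988281 > 0 → [6, 6.25]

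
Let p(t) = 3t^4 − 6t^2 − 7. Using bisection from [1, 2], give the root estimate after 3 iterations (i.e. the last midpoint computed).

1.625

t = 1.5 gives p = -5.3125, negative; keep [1.5, 2]
t = 1.75 gives p = 2.761719, positive; keep [1.5, 1.75]
t = 1.625 gives p = -1.925049, negative; keep [1.625, 1.75]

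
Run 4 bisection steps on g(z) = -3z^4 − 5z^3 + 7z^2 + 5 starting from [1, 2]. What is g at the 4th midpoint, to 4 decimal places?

midpoint 1.5: g = -11.3125 < 0 → [1, 1.5]
midpoint 1.25: g = -1.152344 < 0 → [1, 1.25]
midpoint 1.125: g = 1.934814 > 0 → [1.125, 1.25]
midpoint 1.1875: g = 0.5327 > 0 → [1.1875, 1.25]

0.5327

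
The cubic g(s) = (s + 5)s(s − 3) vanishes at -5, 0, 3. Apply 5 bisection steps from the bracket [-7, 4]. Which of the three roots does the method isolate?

g(-1.5) = 23.625 > 0, so the root lies in [-7, -1.5]
g(-4.25) = 23.109375 > 0, so the root lies in [-7, -4.25]
g(-5.625) = -30.322266 < 0, so the root lies in [-5.625, -4.25]
g(-4.9375) = 2.4495 > 0, so the root lies in [-5.625, -4.9375]
g(-5.28125) = -12.3006 < 0, so the root lies in [-5.28125, -4.9375]

-5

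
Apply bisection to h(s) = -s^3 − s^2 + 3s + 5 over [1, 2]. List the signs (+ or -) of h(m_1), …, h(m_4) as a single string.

m = 1.5, h(m) = 3.875 (+); new bracket [1.5, 2]
m = 1.75, h(m) = 1.828125 (+); new bracket [1.75, 2]
m = 1.875, h(m) = 0.517578 (+); new bracket [1.875, 2]
m = 1.9375, h(m) = -0.2146 (−); new bracket [1.875, 1.9375]

+++-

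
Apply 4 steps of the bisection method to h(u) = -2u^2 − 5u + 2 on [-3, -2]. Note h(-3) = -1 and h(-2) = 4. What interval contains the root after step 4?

midpoint -2.5: h = 2 > 0 → [-3, -2.5]
midpoint -2.75: h = 0.625 > 0 → [-3, -2.75]
midpoint -2.875: h = -0.15625 < 0 → [-2.875, -2.75]
midpoint -2.8125: h = 0.2422 > 0 → [-2.875, -2.8125]

[-2.875, -2.8125]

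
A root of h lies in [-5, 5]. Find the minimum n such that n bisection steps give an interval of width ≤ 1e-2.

10

Width after n steps is 10/2^n. Need 2^n ≥ 10/1e-2 = 1000.
2^9 = 512 < 1000 ≤ 2^10 = 1024, so n = 10.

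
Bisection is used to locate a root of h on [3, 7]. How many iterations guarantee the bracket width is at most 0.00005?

17

Width after n steps is 4/2^n. Need 2^n ≥ 4/0.00005 = 80000.
2^16 = 65536 < 80000 ≤ 2^17 = 131072, so n = 17.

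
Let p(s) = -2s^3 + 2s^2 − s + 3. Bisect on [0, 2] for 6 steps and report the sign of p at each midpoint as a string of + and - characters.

m = 1, p(m) = 2 (+); new bracket [1, 2]
m = 1.5, p(m) = -0.75 (−); new bracket [1, 1.5]
m = 1.25, p(m) = 0.96875 (+); new bracket [1.25, 1.5]
m = 1.375, p(m) = 0.207 (+); new bracket [1.375, 1.5]
m = 1.4375, p(m) = -0.2456 (−); new bracket [1.375, 1.4375]
m = 1.40625, p(m) = -0.013 (−); new bracket [1.375, 1.40625]

+-++--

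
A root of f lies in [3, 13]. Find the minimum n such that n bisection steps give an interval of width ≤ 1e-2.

Width after n steps is 10/2^n. Need 2^n ≥ 10/1e-2 = 1000.
2^9 = 512 < 1000 ≤ 2^10 = 1024, so n = 10.

10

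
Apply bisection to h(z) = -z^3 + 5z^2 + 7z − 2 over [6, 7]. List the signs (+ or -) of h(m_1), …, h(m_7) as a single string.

h(6.5) = -19.875 < 0, so the root lies in [6, 6.5]
h(6.25) = -7.078125 < 0, so the root lies in [6, 6.25]
h(6.125) = -1.330078 < 0, so the root lies in [6, 6.125]
h(6.0625) = 1.3865 > 0, so the root lies in [6.0625, 6.125]
h(6.09375) = 0.0412 > 0, so the root lies in [6.09375, 6.125]
h(6.109375) = -0.6412 < 0, so the root lies in [6.09375, 6.109375]
h(6.1015625) = -0.2992 < 0, so the root lies in [6.09375, 6.1015625]

---++--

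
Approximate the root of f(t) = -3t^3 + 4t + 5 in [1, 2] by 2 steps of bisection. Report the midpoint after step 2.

midpoint 1.5: f = 0.875 > 0 → [1.5, 2]
midpoint 1.75: f = -4.078125 < 0 → [1.5, 1.75]

1.75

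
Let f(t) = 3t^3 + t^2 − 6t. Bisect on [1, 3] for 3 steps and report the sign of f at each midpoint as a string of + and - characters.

++-

m = 2, f(m) = 16 (+); new bracket [1, 2]
m = 1.5, f(m) = 3.375 (+); new bracket [1, 1.5]
m = 1.25, f(m) = -0.078125 (−); new bracket [1.25, 1.5]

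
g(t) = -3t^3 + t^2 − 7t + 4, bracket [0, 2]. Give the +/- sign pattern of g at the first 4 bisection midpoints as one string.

-+--

g(1) = -5 < 0, so the root lies in [0, 1]
g(0.5) = 0.375 > 0, so the root lies in [0.5, 1]
g(0.75) = -1.953125 < 0, so the root lies in [0.5, 0.75]
g(0.625) = -0.7168 < 0, so the root lies in [0.5, 0.625]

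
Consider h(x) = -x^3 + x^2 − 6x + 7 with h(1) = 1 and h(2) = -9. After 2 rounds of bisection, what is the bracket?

[1, 1.25]

x = 1.5 gives h = -3.125, negative; keep [1, 1.5]
x = 1.25 gives h = -0.890625, negative; keep [1, 1.25]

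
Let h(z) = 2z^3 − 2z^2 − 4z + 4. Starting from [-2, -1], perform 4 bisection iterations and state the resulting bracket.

z = -1.5 gives h = -1.25, negative; keep [-1.5, -1]
z = -1.25 gives h = 1.96875, positive; keep [-1.5, -1.25]
z = -1.375 gives h = 0.519531, positive; keep [-1.5, -1.375]
z = -1.4375 gives h = -0.3237, negative; keep [-1.4375, -1.375]

[-1.4375, -1.375]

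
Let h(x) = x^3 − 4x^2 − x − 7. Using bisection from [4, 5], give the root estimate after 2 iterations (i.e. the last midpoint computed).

h(4.5) = -1.375 < 0, so the root lies in [4.5, 5]
h(4.75) = 5.171875 > 0, so the root lies in [4.5, 4.75]

4.75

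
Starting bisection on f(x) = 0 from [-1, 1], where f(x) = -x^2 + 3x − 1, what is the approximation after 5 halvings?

0.4375

m = 0, f(m) = -1 (−); new bracket [0, 1]
m = 0.5, f(m) = 0.25 (+); new bracket [0, 0.5]
m = 0.25, f(m) = -0.3125 (−); new bracket [0.25, 0.5]
m = 0.375, f(m) = -0.0156 (−); new bracket [0.375, 0.5]
m = 0.4375, f(m) = 0.1211 (+); new bracket [0.375, 0.4375]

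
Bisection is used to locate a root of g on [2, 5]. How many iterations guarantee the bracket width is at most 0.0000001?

Width after n steps is 3/2^n. Need 2^n ≥ 3/0.0000001 = 30000000.
2^24 = 16777216 < 30000000 ≤ 2^25 = 33554432, so n = 25.

25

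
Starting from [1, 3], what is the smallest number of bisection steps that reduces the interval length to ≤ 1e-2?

8

Width after n steps is 2/2^n. Need 2^n ≥ 2/1e-2 = 200.
2^7 = 128 < 200 ≤ 2^8 = 256, so n = 8.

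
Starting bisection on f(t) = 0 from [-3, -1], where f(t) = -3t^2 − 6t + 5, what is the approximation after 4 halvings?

t = -2 gives f = 5, positive; keep [-3, -2]
t = -2.5 gives f = 1.25, positive; keep [-3, -2.5]
t = -2.75 gives f = -1.1875, negative; keep [-2.75, -2.5]
t = -2.625 gives f = 0.0781, positive; keep [-2.75, -2.625]

-2.625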